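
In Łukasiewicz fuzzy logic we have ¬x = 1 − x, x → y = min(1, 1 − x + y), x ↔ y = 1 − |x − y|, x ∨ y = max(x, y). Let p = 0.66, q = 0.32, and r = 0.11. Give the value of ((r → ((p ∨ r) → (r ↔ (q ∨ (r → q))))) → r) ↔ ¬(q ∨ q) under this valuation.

0.43

p ∨ r = max(0.66, 0.11) = 0.66
r → q = min(1, 1 − 0.11 + 0.32) = min(1, 1.21) = 1.00
q ∨ (r → q) = max(0.32, 1.00) = 1.00
r ↔ (q ∨ (r → q)) = 1 − |0.11 − 1.00| = 1 − 0.89 = 0.11
(p ∨ r) → (r ↔ (q ∨ (r → q))) = min(1, 1 − 0.66 + 0.11) = min(1, 0.45) = 0.45
r → ((p ∨ r) → (r ↔ (q ∨ (r → q)))) = min(1, 1 − 0.11 + 0.45) = min(1, 1.34) = 1.00
(r → ((p ∨ r) → (r ↔ (q ∨ (r → q))))) → r = min(1, 1 − 1.00 + 0.11) = min(1, 0.11) = 0.11
q ∨ q = max(0.32, 0.32) = 0.32
¬(q ∨ q) = 1 − 0.32 = 0.68
((r → ((p ∨ r) → (r ↔ (q ∨ (r → q))))) → r) ↔ ¬(q ∨ q) = 1 − |0.11 − 0.68| = 1 − 0.57 = 0.43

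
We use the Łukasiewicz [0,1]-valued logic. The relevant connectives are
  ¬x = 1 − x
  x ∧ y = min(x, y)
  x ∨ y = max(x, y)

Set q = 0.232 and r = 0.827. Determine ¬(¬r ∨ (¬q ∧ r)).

¬r = 1 − 0.827 = 0.173
¬q = 1 − 0.232 = 0.768
¬q ∧ r = min(0.768, 0.827) = 0.768
¬r ∨ (¬q ∧ r) = max(0.173, 0.768) = 0.768
¬(¬r ∨ (¬q ∧ r)) = 1 − 0.768 = 0.232

0.232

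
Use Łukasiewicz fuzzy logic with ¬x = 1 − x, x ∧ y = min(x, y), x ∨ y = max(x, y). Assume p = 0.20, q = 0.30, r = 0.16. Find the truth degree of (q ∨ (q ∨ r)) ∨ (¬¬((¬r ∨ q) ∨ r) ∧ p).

0.30

q ∨ r = max(0.30, 0.16) = 0.30
q ∨ (q ∨ r) = max(0.30, 0.30) = 0.30
¬r = 1 − 0.16 = 0.84
¬r ∨ q = max(0.84, 0.30) = 0.84
(¬r ∨ q) ∨ r = max(0.84, 0.16) = 0.84
¬((¬r ∨ q) ∨ r) = 1 − 0.84 = 0.16
¬¬((¬r ∨ q) ∨ r) = 1 − 0.16 = 0.84
¬¬((¬r ∨ q) ∨ r) ∧ p = min(0.84, 0.20) = 0.20
(q ∨ (q ∨ r)) ∨ (¬¬((¬r ∨ q) ∨ r) ∧ p) = max(0.30, 0.20) = 0.30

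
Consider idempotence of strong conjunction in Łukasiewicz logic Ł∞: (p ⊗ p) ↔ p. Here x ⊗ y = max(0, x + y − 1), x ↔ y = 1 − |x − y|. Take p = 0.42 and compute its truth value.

0.58

p ⊗ p = max(0, 0.42 + 0.42 − 1) = max(0, -0.16) = 0.00
(p ⊗ p) ↔ p = 1 − |0.00 − 0.42| = 1 − 0.42 = 0.58
(The value 0.58 < 1 shows this instance is not satisfied; fails in Ł∞ since a ⊗ a = max(0, 2a−1) ≠ a in general.)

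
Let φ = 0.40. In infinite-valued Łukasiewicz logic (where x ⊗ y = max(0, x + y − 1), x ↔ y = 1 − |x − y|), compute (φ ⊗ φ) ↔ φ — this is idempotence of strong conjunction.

0.60

φ ⊗ φ = max(0, 0.40 + 0.40 − 1) = max(0, -0.20) = 0.00
(φ ⊗ φ) ↔ φ = 1 − |0.00 − 0.40| = 1 − 0.40 = 0.60
(The value 0.60 < 1 shows this instance is not satisfied; fails in Ł∞ since a ⊗ a = max(0, 2a−1) ≠ a in general.)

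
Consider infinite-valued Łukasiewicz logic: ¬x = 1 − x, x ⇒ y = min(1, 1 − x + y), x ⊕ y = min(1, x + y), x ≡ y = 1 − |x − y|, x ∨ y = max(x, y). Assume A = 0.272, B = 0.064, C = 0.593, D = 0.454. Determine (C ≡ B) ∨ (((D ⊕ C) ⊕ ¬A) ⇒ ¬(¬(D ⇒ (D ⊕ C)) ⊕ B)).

0.936

C ≡ B = 1 − |0.593 − 0.064| = 1 − 0.529 = 0.471
D ⊕ C = min(1, 0.454 + 0.593) = min(1, 1.047) = 1.000
¬A = 1 − 0.272 = 0.728
(D ⊕ C) ⊕ ¬A = min(1, 1.000 + 0.728) = min(1, 1.728) = 1.000
D ⇒ (D ⊕ C) = min(1, 1 − 0.454 + 1.000) = min(1, 1.546) = 1.000
¬(D ⇒ (D ⊕ C)) = 1 − 1.000 = 0.000
¬(D ⇒ (D ⊕ C)) ⊕ B = min(1, 0.000 + 0.064) = min(1, 0.064) = 0.064
¬(¬(D ⇒ (D ⊕ C)) ⊕ B) = 1 − 0.064 = 0.936
((D ⊕ C) ⊕ ¬A) ⇒ ¬(¬(D ⇒ (D ⊕ C)) ⊕ B) = min(1, 1 − 1.000 + 0.936) = min(1, 0.936) = 0.936
(C ≡ B) ∨ (((D ⊕ C) ⊕ ¬A) ⇒ ¬(¬(D ⇒ (D ⊕ C)) ⊕ B)) = max(0.471, 0.936) = 0.936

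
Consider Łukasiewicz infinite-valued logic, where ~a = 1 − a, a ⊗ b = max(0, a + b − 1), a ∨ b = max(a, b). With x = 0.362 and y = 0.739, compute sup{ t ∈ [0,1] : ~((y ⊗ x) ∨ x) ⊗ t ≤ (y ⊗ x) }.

y ⊗ x = max(0, 0.739 + 0.362 − 1) = max(0, 0.101) = 0.101
(y ⊗ x) ∨ x = max(0.101, 0.362) = 0.362
~((y ⊗ x) ∨ x) = 1 − 0.362 = 0.638
So the left factor is ~((y ⊗ x) ∨ x) = 0.638.
So the right-hand bound is y ⊗ x = 0.101.
The residuum of the Łukasiewicz t-norm gives the supremum: min(1, 1 − 0.638 + 0.101).
1 − 0.638 + 0.101 = 0.463, so t = min(1, 0.463) = 0.463.
Check: 0.638 ⊗ 0.463 = max(0, 0.101) = 0.101 ≤ 0.101.

0.463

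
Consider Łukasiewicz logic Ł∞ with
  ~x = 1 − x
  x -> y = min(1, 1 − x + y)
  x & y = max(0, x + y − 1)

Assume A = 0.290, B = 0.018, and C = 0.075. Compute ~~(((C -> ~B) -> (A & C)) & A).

0.000

~B = 1 − 0.018 = 0.982
C -> ~B = min(1, 1 − 0.075 + 0.982) = min(1, 1.907) = 1.000
A & C = max(0, 0.290 + 0.075 − 1) = max(0, -0.635) = 0.000
(C -> ~B) -> (A & C) = min(1, 1 − 1.000 + 0.000) = min(1, 0.000) = 0.000
((C -> ~B) -> (A & C)) & A = max(0, 0.000 + 0.290 − 1) = max(0, -0.710) = 0.000
~(((C -> ~B) -> (A & C)) & A) = 1 − 0.000 = 1.000
~~(((C -> ~B) -> (A & C)) & A) = 1 − 1.000 = 0.000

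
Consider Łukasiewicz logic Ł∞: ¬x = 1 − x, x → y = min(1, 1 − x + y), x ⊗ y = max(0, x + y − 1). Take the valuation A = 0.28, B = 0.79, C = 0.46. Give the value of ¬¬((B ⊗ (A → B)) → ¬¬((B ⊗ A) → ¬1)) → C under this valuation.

A → B = min(1, 1 − 0.28 + 0.79) = min(1, 1.51) = 1.00
B ⊗ (A → B) = max(0, 0.79 + 1.00 − 1) = max(0, 0.79) = 0.79
B ⊗ A = max(0, 0.79 + 0.28 − 1) = max(0, 0.07) = 0.07
¬1 = 1 − 1.00 = 0.00
(B ⊗ A) → ¬1 = min(1, 1 − 0.07 + 0.00) = min(1, 0.93) = 0.93
¬((B ⊗ A) → ¬1) = 1 − 0.93 = 0.07
¬¬((B ⊗ A) → ¬1) = 1 − 0.07 = 0.93
(B ⊗ (A → B)) → ¬¬((B ⊗ A) → ¬1) = min(1, 1 − 0.79 + 0.93) = min(1, 1.14) = 1.00
¬((B ⊗ (A → B)) → ¬¬((B ⊗ A) → ¬1)) = 1 − 1.00 = 0.00
¬¬((B ⊗ (A → B)) → ¬¬((B ⊗ A) → ¬1)) = 1 − 0.00 = 1.00
¬¬((B ⊗ (A → B)) → ¬¬((B ⊗ A) → ¬1)) → C = min(1, 1 − 1.00 + 0.46) = min(1, 0.46) = 0.46

0.46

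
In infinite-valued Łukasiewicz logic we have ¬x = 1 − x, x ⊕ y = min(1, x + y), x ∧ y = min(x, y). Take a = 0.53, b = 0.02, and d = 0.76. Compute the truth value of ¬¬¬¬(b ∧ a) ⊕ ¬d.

0.26

b ∧ a = min(0.02, 0.53) = 0.02
¬(b ∧ a) = 1 − 0.02 = 0.98
¬¬(b ∧ a) = 1 − 0.98 = 0.02
¬¬¬(b ∧ a) = 1 − 0.02 = 0.98
¬¬¬¬(b ∧ a) = 1 − 0.98 = 0.02
¬d = 1 − 0.76 = 0.24
¬¬¬¬(b ∧ a) ⊕ ¬d = min(1, 0.02 + 0.24) = min(1, 0.26) = 0.26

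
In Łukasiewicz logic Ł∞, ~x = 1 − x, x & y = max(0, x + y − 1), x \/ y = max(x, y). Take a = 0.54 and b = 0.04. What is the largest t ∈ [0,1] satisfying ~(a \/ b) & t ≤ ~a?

a \/ b = max(0.54, 0.04) = 0.54
~(a \/ b) = 1 − 0.54 = 0.46
So the left factor is ~(a \/ b) = 0.46.
~a = 1 − 0.54 = 0.46
So the right-hand bound is ~a = 0.46.
The residuum of the Łukasiewicz t-norm gives the supremum: min(1, 1 − 0.46 + 0.46).
1 − 0.46 + 0.46 = 1.00, so t = min(1, 1.00) = 1.00.
Check: 0.46 & 1.00 = max(0, 0.46) = 0.46 ≤ 0.46.

1.00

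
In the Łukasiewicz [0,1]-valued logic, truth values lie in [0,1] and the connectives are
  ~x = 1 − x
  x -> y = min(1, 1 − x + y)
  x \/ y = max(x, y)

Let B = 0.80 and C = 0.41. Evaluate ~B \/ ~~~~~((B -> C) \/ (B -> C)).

0.39

~B = 1 − 0.80 = 0.20
B -> C = min(1, 1 − 0.80 + 0.41) = min(1, 0.61) = 0.61
(B -> C) \/ (B -> C) = max(0.61, 0.61) = 0.61
~((B -> C) \/ (B -> C)) = 1 − 0.61 = 0.39
~~((B -> C) \/ (B -> C)) = 1 − 0.39 = 0.61
~~~((B -> C) \/ (B -> C)) = 1 − 0.61 = 0.39
~~~~((B -> C) \/ (B -> C)) = 1 − 0.39 = 0.61
~~~~~((B -> C) \/ (B -> C)) = 1 − 0.61 = 0.39
~B \/ ~~~~~((B -> C) \/ (B -> C)) = max(0.20, 0.39) = 0.39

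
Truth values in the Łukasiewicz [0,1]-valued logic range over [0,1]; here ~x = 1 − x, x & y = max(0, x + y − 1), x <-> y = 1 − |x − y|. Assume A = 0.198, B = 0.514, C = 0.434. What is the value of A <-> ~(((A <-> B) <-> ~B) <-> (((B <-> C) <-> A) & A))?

A <-> B = 1 − |0.198 − 0.514| = 1 − 0.316 = 0.684
~B = 1 − 0.514 = 0.486
(A <-> B) <-> ~B = 1 − |0.684 − 0.486| = 1 − 0.198 = 0.802
B <-> C = 1 − |0.514 − 0.434| = 1 − 0.080 = 0.920
(B <-> C) <-> A = 1 − |0.920 − 0.198| = 1 − 0.722 = 0.278
((B <-> C) <-> A) & A = max(0, 0.278 + 0.198 − 1) = max(0, -0.524) = 0.000
((A <-> B) <-> ~B) <-> (((B <-> C) <-> A) & A) = 1 − |0.802 − 0.000| = 1 − 0.802 = 0.198
~(((A <-> B) <-> ~B) <-> (((B <-> C) <-> A) & A)) = 1 − 0.198 = 0.802
A <-> ~(((A <-> B) <-> ~B) <-> (((B <-> C) <-> A) & A)) = 1 − |0.198 − 0.802| = 1 − 0.604 = 0.396

0.396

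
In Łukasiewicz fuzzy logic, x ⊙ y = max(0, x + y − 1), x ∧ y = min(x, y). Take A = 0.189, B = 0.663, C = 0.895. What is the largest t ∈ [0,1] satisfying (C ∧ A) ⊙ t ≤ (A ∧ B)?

1.000

C ∧ A = min(0.895, 0.189) = 0.189
So the left factor is C ∧ A = 0.189.
A ∧ B = min(0.189, 0.663) = 0.189
So the right-hand bound is A ∧ B = 0.189.
The residuum of the Łukasiewicz t-norm gives the supremum: min(1, 1 − 0.189 + 0.189).
1 − 0.189 + 0.189 = 1.000, so t = min(1, 1.000) = 1.000.
Check: 0.189 ⊙ 1.000 = max(0, 0.189) = 0.189 ≤ 0.189.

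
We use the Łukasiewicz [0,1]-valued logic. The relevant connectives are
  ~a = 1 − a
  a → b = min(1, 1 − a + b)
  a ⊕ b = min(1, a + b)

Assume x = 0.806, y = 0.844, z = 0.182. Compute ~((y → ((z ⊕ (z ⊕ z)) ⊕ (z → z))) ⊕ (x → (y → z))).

z ⊕ z = min(1, 0.182 + 0.182) = min(1, 0.364) = 0.364
z ⊕ (z ⊕ z) = min(1, 0.182 + 0.364) = min(1, 0.546) = 0.546
z → z = min(1, 1 − 0.182 + 0.182) = min(1, 1.000) = 1.000
(z ⊕ (z ⊕ z)) ⊕ (z → z) = min(1, 0.546 + 1.000) = min(1, 1.546) = 1.000
y → ((z ⊕ (z ⊕ z)) ⊕ (z → z)) = min(1, 1 − 0.844 + 1.000) = min(1, 1.156) = 1.000
y → z = min(1, 1 − 0.844 + 0.182) = min(1, 0.338) = 0.338
x → (y → z) = min(1, 1 − 0.806 + 0.338) = min(1, 0.532) = 0.532
(y → ((z ⊕ (z ⊕ z)) ⊕ (z → z))) ⊕ (x → (y → z)) = min(1, 1.000 + 0.532) = min(1, 1.532) = 1.000
~((y → ((z ⊕ (z ⊕ z)) ⊕ (z → z))) ⊕ (x → (y → z))) = 1 − 1.000 = 0.000

0.000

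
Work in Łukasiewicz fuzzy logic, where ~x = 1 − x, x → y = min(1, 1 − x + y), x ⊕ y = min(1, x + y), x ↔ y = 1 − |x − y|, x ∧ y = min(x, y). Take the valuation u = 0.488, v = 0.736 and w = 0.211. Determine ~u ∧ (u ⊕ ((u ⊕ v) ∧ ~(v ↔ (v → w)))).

~u = 1 − 0.488 = 0.512
u ⊕ v = min(1, 0.488 + 0.736) = min(1, 1.224) = 1.000
v → w = min(1, 1 − 0.736 + 0.211) = min(1, 0.475) = 0.475
v ↔ (v → w) = 1 − |0.736 − 0.475| = 1 − 0.261 = 0.739
~(v ↔ (v → w)) = 1 − 0.739 = 0.261
(u ⊕ v) ∧ ~(v ↔ (v → w)) = min(1.000, 0.261) = 0.261
u ⊕ ((u ⊕ v) ∧ ~(v ↔ (v → w))) = min(1, 0.488 + 0.261) = min(1, 0.749) = 0.749
~u ∧ (u ⊕ ((u ⊕ v) ∧ ~(v ↔ (v → w)))) = min(0.512, 0.749) = 0.512

0.512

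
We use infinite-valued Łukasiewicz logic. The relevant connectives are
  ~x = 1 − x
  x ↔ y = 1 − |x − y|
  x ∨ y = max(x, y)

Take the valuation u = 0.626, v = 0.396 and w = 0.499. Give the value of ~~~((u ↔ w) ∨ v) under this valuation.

u ↔ w = 1 − |0.626 − 0.499| = 1 − 0.127 = 0.873
(u ↔ w) ∨ v = max(0.873, 0.396) = 0.873
~((u ↔ w) ∨ v) = 1 − 0.873 = 0.127
~~((u ↔ w) ∨ v) = 1 − 0.127 = 0.873
~~~((u ↔ w) ∨ v) = 1 − 0.873 = 0.127

0.127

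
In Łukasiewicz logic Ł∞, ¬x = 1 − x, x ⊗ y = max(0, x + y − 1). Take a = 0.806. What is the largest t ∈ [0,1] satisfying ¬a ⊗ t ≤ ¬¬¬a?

1.000

¬a = 1 − 0.806 = 0.194
So the left factor is ¬a = 0.194.
¬¬a = 1 − 0.194 = 0.806
¬¬¬a = 1 − 0.806 = 0.194
So the right-hand bound is ¬¬¬a = 0.194.
The residuum of the Łukasiewicz t-norm gives the supremum: min(1, 1 − 0.194 + 0.194).
1 − 0.194 + 0.194 = 1.000, so t = min(1, 1.000) = 1.000.
Check: 0.194 ⊗ 1.000 = max(0, 0.194) = 0.194 ≤ 0.194.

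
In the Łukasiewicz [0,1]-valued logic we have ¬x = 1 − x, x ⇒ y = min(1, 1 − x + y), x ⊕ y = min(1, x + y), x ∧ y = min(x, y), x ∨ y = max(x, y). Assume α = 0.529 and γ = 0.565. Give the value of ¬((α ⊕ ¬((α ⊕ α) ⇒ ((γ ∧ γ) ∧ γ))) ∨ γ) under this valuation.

α ⊕ α = min(1, 0.529 + 0.529) = min(1, 1.058) = 1.000
γ ∧ γ = min(0.565, 0.565) = 0.565
(γ ∧ γ) ∧ γ = min(0.565, 0.565) = 0.565
(α ⊕ α) ⇒ ((γ ∧ γ) ∧ γ) = min(1, 1 − 1.000 + 0.565) = min(1, 0.565) = 0.565
¬((α ⊕ α) ⇒ ((γ ∧ γ) ∧ γ)) = 1 − 0.565 = 0.435
α ⊕ ¬((α ⊕ α) ⇒ ((γ ∧ γ) ∧ γ)) = min(1, 0.529 + 0.435) = min(1, 0.964) = 0.964
(α ⊕ ¬((α ⊕ α) ⇒ ((γ ∧ γ) ∧ γ))) ∨ γ = max(0.964, 0.565) = 0.964
¬((α ⊕ ¬((α ⊕ α) ⇒ ((γ ∧ γ) ∧ γ))) ∨ γ) = 1 − 0.964 = 0.036

0.036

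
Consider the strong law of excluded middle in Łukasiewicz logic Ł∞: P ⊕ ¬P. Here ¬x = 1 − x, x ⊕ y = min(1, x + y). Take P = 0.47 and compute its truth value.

1.00

¬P = 1 − 0.47 = 0.53
P ⊕ ¬P = min(1, 0.47 + 0.53) = min(1, 1.00) = 1.00
(As expected: always 1 in Ł∞ since a ⊕ (1−a) = 1.)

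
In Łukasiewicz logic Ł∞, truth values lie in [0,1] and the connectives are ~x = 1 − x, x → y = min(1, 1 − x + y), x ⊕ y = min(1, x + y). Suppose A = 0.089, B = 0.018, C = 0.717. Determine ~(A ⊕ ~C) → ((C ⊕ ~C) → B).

~C = 1 − 0.717 = 0.283
A ⊕ ~C = min(1, 0.089 + 0.283) = min(1, 0.372) = 0.372
~(A ⊕ ~C) = 1 − 0.372 = 0.628
C ⊕ ~C = min(1, 0.717 + 0.283) = min(1, 1.000) = 1.000
(C ⊕ ~C) → B = min(1, 1 − 1.000 + 0.018) = min(1, 0.018) = 0.018
~(A ⊕ ~C) → ((C ⊕ ~C) → B) = min(1, 1 − 0.628 + 0.018) = min(1, 0.390) = 0.390

0.390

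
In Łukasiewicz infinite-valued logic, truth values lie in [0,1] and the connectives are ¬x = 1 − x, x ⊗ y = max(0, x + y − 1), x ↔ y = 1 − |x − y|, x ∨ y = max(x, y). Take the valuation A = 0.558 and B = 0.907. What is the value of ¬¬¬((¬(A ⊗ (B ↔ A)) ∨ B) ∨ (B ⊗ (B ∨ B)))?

0.093

B ↔ A = 1 − |0.907 − 0.558| = 1 − 0.349 = 0.651
A ⊗ (B ↔ A) = max(0, 0.558 + 0.651 − 1) = max(0, 0.209) = 0.209
¬(A ⊗ (B ↔ A)) = 1 − 0.209 = 0.791
¬(A ⊗ (B ↔ A)) ∨ B = max(0.791, 0.907) = 0.907
B ∨ B = max(0.907, 0.907) = 0.907
B ⊗ (B ∨ B) = max(0, 0.907 + 0.907 − 1) = max(0, 0.814) = 0.814
(¬(A ⊗ (B ↔ A)) ∨ B) ∨ (B ⊗ (B ∨ B)) = max(0.907, 0.814) = 0.907
¬((¬(A ⊗ (B ↔ A)) ∨ B) ∨ (B ⊗ (B ∨ B))) = 1 − 0.907 = 0.093
¬¬((¬(A ⊗ (B ↔ A)) ∨ B) ∨ (B ⊗ (B ∨ B))) = 1 − 0.093 = 0.907
¬¬¬((¬(A ⊗ (B ↔ A)) ∨ B) ∨ (B ⊗ (B ∨ B))) = 1 − 0.907 = 0.093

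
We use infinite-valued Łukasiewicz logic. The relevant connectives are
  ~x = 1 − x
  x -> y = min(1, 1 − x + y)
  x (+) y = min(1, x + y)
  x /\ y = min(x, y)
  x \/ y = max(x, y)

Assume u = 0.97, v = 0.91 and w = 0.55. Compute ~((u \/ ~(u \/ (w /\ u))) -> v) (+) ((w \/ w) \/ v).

0.97

w /\ u = min(0.55, 0.97) = 0.55
u \/ (w /\ u) = max(0.97, 0.55) = 0.97
~(u \/ (w /\ u)) = 1 − 0.97 = 0.03
u \/ ~(u \/ (w /\ u)) = max(0.97, 0.03) = 0.97
(u \/ ~(u \/ (w /\ u))) -> v = min(1, 1 − 0.97 + 0.91) = min(1, 0.94) = 0.94
~((u \/ ~(u \/ (w /\ u))) -> v) = 1 − 0.94 = 0.06
w \/ w = max(0.55, 0.55) = 0.55
(w \/ w) \/ v = max(0.55, 0.91) = 0.91
~((u \/ ~(u \/ (w /\ u))) -> v) (+) ((w \/ w) \/ v) = min(1, 0.06 + 0.91) = min(1, 0.97) = 0.97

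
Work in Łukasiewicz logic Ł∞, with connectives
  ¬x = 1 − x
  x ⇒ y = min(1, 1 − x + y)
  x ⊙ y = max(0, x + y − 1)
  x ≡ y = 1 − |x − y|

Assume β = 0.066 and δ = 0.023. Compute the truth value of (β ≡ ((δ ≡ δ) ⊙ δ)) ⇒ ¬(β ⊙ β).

1.000

δ ≡ δ = 1 − |0.023 − 0.023| = 1 − 0.000 = 1.000
(δ ≡ δ) ⊙ δ = max(0, 1.000 + 0.023 − 1) = max(0, 0.023) = 0.023
β ≡ ((δ ≡ δ) ⊙ δ) = 1 − |0.066 − 0.023| = 1 − 0.043 = 0.957
β ⊙ β = max(0, 0.066 + 0.066 − 1) = max(0, -0.868) = 0.000
¬(β ⊙ β) = 1 − 0.000 = 1.000
(β ≡ ((δ ≡ δ) ⊙ δ)) ⇒ ¬(β ⊙ β) = min(1, 1 − 0.957 + 1.000) = min(1, 1.043) = 1.000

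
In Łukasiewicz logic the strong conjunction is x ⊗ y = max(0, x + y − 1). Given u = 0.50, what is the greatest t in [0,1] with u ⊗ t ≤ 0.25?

0.75

The residuum of the Łukasiewicz t-norm gives the supremum: min(1, 1 − 0.50 + 0.25).
1 − 0.50 + 0.25 = 0.75, so t = min(1, 0.75) = 0.75.
Check: 0.50 ⊗ 0.75 = max(0, 0.25) = 0.25 ≤ 0.25.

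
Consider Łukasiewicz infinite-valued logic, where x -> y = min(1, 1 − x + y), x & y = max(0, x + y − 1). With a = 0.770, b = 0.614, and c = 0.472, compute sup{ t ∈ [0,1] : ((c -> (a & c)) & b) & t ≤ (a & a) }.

1.000

a & c = max(0, 0.770 + 0.472 − 1) = max(0, 0.242) = 0.242
c -> (a & c) = min(1, 1 − 0.472 + 0.242) = min(1, 0.770) = 0.770
(c -> (a & c)) & b = max(0, 0.770 + 0.614 − 1) = max(0, 0.384) = 0.384
So the left factor is (c -> (a & c)) & b = 0.384.
a & a = max(0, 0.770 + 0.770 − 1) = max(0, 0.540) = 0.540
So the right-hand bound is a & a = 0.540.
The residuum of the Łukasiewicz t-norm gives the supremum: min(1, 1 − 0.384 + 0.540).
1 − 0.384 + 0.540 = 1.156, so t = min(1, 1.156) = 1.000.
Check: 0.384 & 1.000 = max(0, 0.384) = 0.384 ≤ 0.540.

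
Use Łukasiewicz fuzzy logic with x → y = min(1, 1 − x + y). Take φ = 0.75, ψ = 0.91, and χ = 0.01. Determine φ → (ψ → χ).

ψ → χ = min(1, 1 − 0.91 + 0.01) = min(1, 0.10) = 0.10
φ → (ψ → χ) = min(1, 1 − 0.75 + 0.10) = min(1, 0.35) = 0.35

0.35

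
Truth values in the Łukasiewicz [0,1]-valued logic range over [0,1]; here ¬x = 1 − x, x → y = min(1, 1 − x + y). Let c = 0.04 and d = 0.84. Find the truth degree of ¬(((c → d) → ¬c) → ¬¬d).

0.12

c → d = min(1, 1 − 0.04 + 0.84) = min(1, 1.80) = 1.00
¬c = 1 − 0.04 = 0.96
(c → d) → ¬c = min(1, 1 − 1.00 + 0.96) = min(1, 0.96) = 0.96
¬d = 1 − 0.84 = 0.16
¬¬d = 1 − 0.16 = 0.84
((c → d) → ¬c) → ¬¬d = min(1, 1 − 0.96 + 0.84) = min(1, 0.88) = 0.88
¬(((c → d) → ¬c) → ¬¬d) = 1 − 0.88 = 0.12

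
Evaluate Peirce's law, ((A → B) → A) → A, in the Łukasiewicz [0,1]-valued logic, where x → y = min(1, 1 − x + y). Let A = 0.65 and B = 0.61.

A → B = min(1, 1 − 0.65 + 0.61) = min(1, 0.96) = 0.96
(A → B) → A = min(1, 1 − 0.96 + 0.65) = min(1, 0.69) = 0.69
((A → B) → A) → A = min(1, 1 − 0.69 + 0.65) = min(1, 0.96) = 0.96
(The value 0.96 < 1 shows this instance is not satisfied; not a Ł∞-tautology in general.)

0.96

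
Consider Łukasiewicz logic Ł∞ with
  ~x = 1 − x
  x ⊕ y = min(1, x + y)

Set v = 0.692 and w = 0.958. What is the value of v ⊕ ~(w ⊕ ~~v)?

0.692

~v = 1 − 0.692 = 0.308
~~v = 1 − 0.308 = 0.692
w ⊕ ~~v = min(1, 0.958 + 0.692) = min(1, 1.650) = 1.000
~(w ⊕ ~~v) = 1 − 1.000 = 0.000
v ⊕ ~(w ⊕ ~~v) = min(1, 0.692 + 0.000) = min(1, 0.692) = 0.692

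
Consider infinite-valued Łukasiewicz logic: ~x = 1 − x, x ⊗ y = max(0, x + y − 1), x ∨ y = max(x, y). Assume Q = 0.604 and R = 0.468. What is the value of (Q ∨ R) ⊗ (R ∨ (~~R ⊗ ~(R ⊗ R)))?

0.072

Q ∨ R = max(0.604, 0.468) = 0.604
~R = 1 − 0.468 = 0.532
~~R = 1 − 0.532 = 0.468
R ⊗ R = max(0, 0.468 + 0.468 − 1) = max(0, -0.064) = 0.000
~(R ⊗ R) = 1 − 0.000 = 1.000
~~R ⊗ ~(R ⊗ R) = max(0, 0.468 + 1.000 − 1) = max(0, 0.468) = 0.468
R ∨ (~~R ⊗ ~(R ⊗ R)) = max(0.468, 0.468) = 0.468
(Q ∨ R) ⊗ (R ∨ (~~R ⊗ ~(R ⊗ R))) = max(0, 0.604 + 0.468 − 1) = max(0, 0.072) = 0.072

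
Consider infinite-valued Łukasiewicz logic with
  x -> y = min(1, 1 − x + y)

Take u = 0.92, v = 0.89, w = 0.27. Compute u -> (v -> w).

v -> w = min(1, 1 − 0.89 + 0.27) = min(1, 0.38) = 0.38
u -> (v -> w) = min(1, 1 − 0.92 + 0.38) = min(1, 0.46) = 0.46

0.46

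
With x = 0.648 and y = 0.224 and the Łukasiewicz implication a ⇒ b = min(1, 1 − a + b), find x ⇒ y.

0.576

x ⇒ y = min(1, 1 − 0.648 + 0.224) = min(1, 0.576) = 0.576
For comparison, the Gödel implication (1 if a ≤ b else b) would give 0.224.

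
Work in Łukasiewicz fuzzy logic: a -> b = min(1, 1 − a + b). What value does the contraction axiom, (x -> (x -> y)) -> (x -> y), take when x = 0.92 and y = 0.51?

0.92

x -> y = min(1, 1 − 0.92 + 0.51) = min(1, 0.59) = 0.59
x -> (x -> y) = min(1, 1 − 0.92 + 0.59) = min(1, 0.67) = 0.67
(x -> (x -> y)) -> (x -> y) = min(1, 1 − 0.67 + 0.59) = min(1, 0.92) = 0.92
(The value 0.92 < 1 shows this instance is not satisfied; fails in Ł∞ (the t-norm is not idempotent).)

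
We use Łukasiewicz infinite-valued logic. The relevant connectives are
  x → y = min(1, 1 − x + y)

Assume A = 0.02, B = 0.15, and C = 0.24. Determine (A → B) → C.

0.24

A → B = min(1, 1 − 0.02 + 0.15) = min(1, 1.13) = 1.00
(A → B) → C = min(1, 1 − 1.00 + 0.24) = min(1, 0.24) = 0.24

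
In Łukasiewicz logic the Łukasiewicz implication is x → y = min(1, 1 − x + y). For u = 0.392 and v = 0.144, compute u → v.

0.752

u → v = min(1, 1 − 0.392 + 0.144) = min(1, 0.752) = 0.752
For comparison, the Gödel implication (1 if x ≤ y else y) would give 0.144.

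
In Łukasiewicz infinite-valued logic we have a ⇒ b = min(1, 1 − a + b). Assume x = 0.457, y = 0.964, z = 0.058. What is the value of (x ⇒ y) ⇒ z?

x ⇒ y = min(1, 1 − 0.457 + 0.964) = min(1, 1.507) = 1.000
(x ⇒ y) ⇒ z = min(1, 1 − 1.000 + 0.058) = min(1, 0.058) = 0.058

0.058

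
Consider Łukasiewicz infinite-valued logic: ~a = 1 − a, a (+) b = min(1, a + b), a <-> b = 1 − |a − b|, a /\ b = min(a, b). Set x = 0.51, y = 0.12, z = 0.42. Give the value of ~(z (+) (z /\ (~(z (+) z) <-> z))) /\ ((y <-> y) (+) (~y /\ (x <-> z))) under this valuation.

z (+) z = min(1, 0.42 + 0.42) = min(1, 0.84) = 0.84
~(z (+) z) = 1 − 0.84 = 0.16
~(z (+) z) <-> z = 1 − |0.16 − 0.42| = 1 − 0.26 = 0.74
z /\ (~(z (+) z) <-> z) = min(0.42, 0.74) = 0.42
z (+) (z /\ (~(z (+) z) <-> z)) = min(1, 0.42 + 0.42) = min(1, 0.84) = 0.84
~(z (+) (z /\ (~(z (+) z) <-> z))) = 1 − 0.84 = 0.16
y <-> y = 1 − |0.12 − 0.12| = 1 − 0.00 = 1.00
~y = 1 − 0.12 = 0.88
x <-> z = 1 − |0.51 − 0.42| = 1 − 0.09 = 0.91
~y /\ (x <-> z) = min(0.88, 0.91) = 0.88
(y <-> y) (+) (~y /\ (x <-> z)) = min(1, 1.00 + 0.88) = min(1, 1.88) = 1.00
~(z (+) (z /\ (~(z (+) z) <-> z))) /\ ((y <-> y) (+) (~y /\ (x <-> z))) = min(0.16, 1.00) = 0.16

0.16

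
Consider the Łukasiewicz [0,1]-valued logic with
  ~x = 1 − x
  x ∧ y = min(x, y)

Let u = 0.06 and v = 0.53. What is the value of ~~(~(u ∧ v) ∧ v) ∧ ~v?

0.47

u ∧ v = min(0.06, 0.53) = 0.06
~(u ∧ v) = 1 − 0.06 = 0.94
~(u ∧ v) ∧ v = min(0.94, 0.53) = 0.53
~(~(u ∧ v) ∧ v) = 1 − 0.53 = 0.47
~~(~(u ∧ v) ∧ v) = 1 − 0.47 = 0.53
~v = 1 − 0.53 = 0.47
~~(~(u ∧ v) ∧ v) ∧ ~v = min(0.53, 0.47) = 0.47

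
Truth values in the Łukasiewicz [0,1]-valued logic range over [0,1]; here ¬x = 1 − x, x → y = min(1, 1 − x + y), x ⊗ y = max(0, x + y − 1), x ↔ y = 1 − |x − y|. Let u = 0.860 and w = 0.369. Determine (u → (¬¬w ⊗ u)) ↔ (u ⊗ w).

¬w = 1 − 0.369 = 0.631
¬¬w = 1 − 0.631 = 0.369
¬¬w ⊗ u = max(0, 0.369 + 0.860 − 1) = max(0, 0.229) = 0.229
u → (¬¬w ⊗ u) = min(1, 1 − 0.860 + 0.229) = min(1, 0.369) = 0.369
u ⊗ w = max(0, 0.860 + 0.369 − 1) = max(0, 0.229) = 0.229
(u → (¬¬w ⊗ u)) ↔ (u ⊗ w) = 1 − |0.369 − 0.229| = 1 − 0.140 = 0.860

0.860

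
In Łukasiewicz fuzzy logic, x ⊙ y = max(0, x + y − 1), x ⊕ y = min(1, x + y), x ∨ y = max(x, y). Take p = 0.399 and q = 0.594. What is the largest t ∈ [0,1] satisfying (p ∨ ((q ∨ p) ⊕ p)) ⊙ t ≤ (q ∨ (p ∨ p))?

q ∨ p = max(0.594, 0.399) = 0.594
(q ∨ p) ⊕ p = min(1, 0.594 + 0.399) = min(1, 0.993) = 0.993
p ∨ ((q ∨ p) ⊕ p) = max(0.399, 0.993) = 0.993
So the left factor is p ∨ ((q ∨ p) ⊕ p) = 0.993.
p ∨ p = max(0.399, 0.399) = 0.399
q ∨ (p ∨ p) = max(0.594, 0.399) = 0.594
So the right-hand bound is q ∨ (p ∨ p) = 0.594.
The residuum of the Łukasiewicz t-norm gives the supremum: min(1, 1 − 0.993 + 0.594).
1 − 0.993 + 0.594 = 0.601, so t = min(1, 0.601) = 0.601.
Check: 0.993 ⊙ 0.601 = max(0, 0.594) = 0.594 ≤ 0.594.

0.601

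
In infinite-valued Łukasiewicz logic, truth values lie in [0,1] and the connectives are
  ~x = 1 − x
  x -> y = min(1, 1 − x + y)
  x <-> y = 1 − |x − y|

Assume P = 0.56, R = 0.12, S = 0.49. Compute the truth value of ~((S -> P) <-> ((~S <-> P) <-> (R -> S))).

S -> P = min(1, 1 − 0.49 + 0.56) = min(1, 1.07) = 1.00
~S = 1 − 0.49 = 0.51
~S <-> P = 1 − |0.51 − 0.56| = 1 − 0.05 = 0.95
R -> S = min(1, 1 − 0.12 + 0.49) = min(1, 1.37) = 1.00
(~S <-> P) <-> (R -> S) = 1 − |0.95 − 1.00| = 1 − 0.05 = 0.95
(S -> P) <-> ((~S <-> P) <-> (R -> S)) = 1 − |1.00 − 0.95| = 1 − 0.05 = 0.95
~((S -> P) <-> ((~S <-> P) <-> (R -> S))) = 1 − 0.95 = 0.05

0.05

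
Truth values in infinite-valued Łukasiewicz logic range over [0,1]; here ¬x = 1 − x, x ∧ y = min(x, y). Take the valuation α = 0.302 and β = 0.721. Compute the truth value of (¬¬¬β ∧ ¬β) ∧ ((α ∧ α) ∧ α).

¬β = 1 − 0.721 = 0.279
¬¬β = 1 − 0.279 = 0.721
¬¬¬β = 1 − 0.721 = 0.279
¬¬¬β ∧ ¬β = min(0.279, 0.279) = 0.279
α ∧ α = min(0.302, 0.302) = 0.302
(α ∧ α) ∧ α = min(0.302, 0.302) = 0.302
(¬¬¬β ∧ ¬β) ∧ ((α ∧ α) ∧ α) = min(0.279, 0.302) = 0.279

0.279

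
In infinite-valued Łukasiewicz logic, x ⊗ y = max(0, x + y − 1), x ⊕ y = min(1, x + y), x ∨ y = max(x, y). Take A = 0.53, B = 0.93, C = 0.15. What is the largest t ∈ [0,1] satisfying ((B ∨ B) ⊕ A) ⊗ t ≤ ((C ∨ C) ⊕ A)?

0.68

B ∨ B = max(0.93, 0.93) = 0.93
(B ∨ B) ⊕ A = min(1, 0.93 + 0.53) = min(1, 1.46) = 1.00
So the left factor is (B ∨ B) ⊕ A = 1.00.
C ∨ C = max(0.15, 0.15) = 0.15
(C ∨ C) ⊕ A = min(1, 0.15 + 0.53) = min(1, 0.68) = 0.68
So the right-hand bound is (C ∨ C) ⊕ A = 0.68.
The residuum of the Łukasiewicz t-norm gives the supremum: min(1, 1 − 1.00 + 0.68).
1 − 1.00 + 0.68 = 0.68, so t = min(1, 0.68) = 0.68.
Check: 1.00 ⊗ 0.68 = max(0, 0.68) = 0.68 ≤ 0.68.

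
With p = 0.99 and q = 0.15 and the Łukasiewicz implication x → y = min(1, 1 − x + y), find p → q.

0.16

p → q = min(1, 1 − 0.99 + 0.15) = min(1, 0.16) = 0.16
For comparison, the Gödel implication (1 if x ≤ y else y) would give 0.15.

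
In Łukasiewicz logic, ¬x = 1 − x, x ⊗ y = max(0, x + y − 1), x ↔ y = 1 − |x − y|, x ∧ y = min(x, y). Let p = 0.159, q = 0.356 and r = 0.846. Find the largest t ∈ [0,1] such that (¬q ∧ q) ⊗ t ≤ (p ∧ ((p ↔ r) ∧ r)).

¬q = 1 − 0.356 = 0.644
¬q ∧ q = min(0.644, 0.356) = 0.356
So the left factor is ¬q ∧ q = 0.356.
p ↔ r = 1 − |0.159 − 0.846| = 1 − 0.687 = 0.313
(p ↔ r) ∧ r = min(0.313, 0.846) = 0.313
p ∧ ((p ↔ r) ∧ r) = min(0.159, 0.313) = 0.159
So the right-hand bound is p ∧ ((p ↔ r) ∧ r) = 0.159.
The residuum of the Łukasiewicz t-norm gives the supremum: min(1, 1 − 0.356 + 0.159).
1 − 0.356 + 0.159 = 0.803, so t = min(1, 0.803) = 0.803.
Check: 0.356 ⊗ 0.803 = max(0, 0.159) = 0.159 ≤ 0.159.

0.803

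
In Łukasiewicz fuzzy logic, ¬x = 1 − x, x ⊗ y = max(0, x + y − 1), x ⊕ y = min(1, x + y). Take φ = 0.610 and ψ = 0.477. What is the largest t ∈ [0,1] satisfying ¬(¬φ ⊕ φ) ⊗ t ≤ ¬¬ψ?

¬φ = 1 − 0.610 = 0.390
¬φ ⊕ φ = min(1, 0.390 + 0.610) = min(1, 1.000) = 1.000
¬(¬φ ⊕ φ) = 1 − 1.000 = 0.000
So the left factor is ¬(¬φ ⊕ φ) = 0.000.
¬ψ = 1 − 0.477 = 0.523
¬¬ψ = 1 − 0.523 = 0.477
So the right-hand bound is ¬¬ψ = 0.477.
The residuum of the Łukasiewicz t-norm gives the supremum: min(1, 1 − 0.000 + 0.477).
1 − 0.000 + 0.477 = 1.477, so t = min(1, 1.477) = 1.000.
Check: 0.000 ⊗ 1.000 = max(0, 0.000) = 0.000 ≤ 0.477.

1.000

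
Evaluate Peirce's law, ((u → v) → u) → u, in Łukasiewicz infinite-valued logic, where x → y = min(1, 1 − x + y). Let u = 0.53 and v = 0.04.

0.53

u → v = min(1, 1 − 0.53 + 0.04) = min(1, 0.51) = 0.51
(u → v) → u = min(1, 1 − 0.51 + 0.53) = min(1, 1.02) = 1.00
((u → v) → u) → u = min(1, 1 − 1.00 + 0.53) = min(1, 0.53) = 0.53
(The value 0.53 < 1 shows this instance is not satisfied; not a Ł∞-tautology in general.)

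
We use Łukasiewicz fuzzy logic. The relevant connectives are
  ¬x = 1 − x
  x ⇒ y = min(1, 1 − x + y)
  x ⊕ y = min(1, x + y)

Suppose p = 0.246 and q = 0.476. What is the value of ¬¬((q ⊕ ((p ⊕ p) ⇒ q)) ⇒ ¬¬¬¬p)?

0.246

p ⊕ p = min(1, 0.246 + 0.246) = min(1, 0.492) = 0.492
(p ⊕ p) ⇒ q = min(1, 1 − 0.492 + 0.476) = min(1, 0.984) = 0.984
q ⊕ ((p ⊕ p) ⇒ q) = min(1, 0.476 + 0.984) = min(1, 1.460) = 1.000
¬p = 1 − 0.246 = 0.754
¬¬p = 1 − 0.754 = 0.246
¬¬¬p = 1 − 0.246 = 0.754
¬¬¬¬p = 1 − 0.754 = 0.246
(q ⊕ ((p ⊕ p) ⇒ q)) ⇒ ¬¬¬¬p = min(1, 1 − 1.000 + 0.246) = min(1, 0.246) = 0.246
¬((q ⊕ ((p ⊕ p) ⇒ q)) ⇒ ¬¬¬¬p) = 1 − 0.246 = 0.754
¬¬((q ⊕ ((p ⊕ p) ⇒ q)) ⇒ ¬¬¬¬p) = 1 − 0.754 = 0.246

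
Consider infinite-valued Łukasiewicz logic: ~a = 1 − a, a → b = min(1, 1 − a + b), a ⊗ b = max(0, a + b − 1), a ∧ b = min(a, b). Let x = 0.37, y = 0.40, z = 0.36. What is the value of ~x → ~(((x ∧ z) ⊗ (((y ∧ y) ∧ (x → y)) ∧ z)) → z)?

0.37

~x = 1 − 0.37 = 0.63
x ∧ z = min(0.37, 0.36) = 0.36
y ∧ y = min(0.40, 0.40) = 0.40
x → y = min(1, 1 − 0.37 + 0.40) = min(1, 1.03) = 1.00
(y ∧ y) ∧ (x → y) = min(0.40, 1.00) = 0.40
((y ∧ y) ∧ (x → y)) ∧ z = min(0.40, 0.36) = 0.36
(x ∧ z) ⊗ (((y ∧ y) ∧ (x → y)) ∧ z) = max(0, 0.36 + 0.36 − 1) = max(0, -0.28) = 0.00
((x ∧ z) ⊗ (((y ∧ y) ∧ (x → y)) ∧ z)) → z = min(1, 1 − 0.00 + 0.36) = min(1, 1.36) = 1.00
~(((x ∧ z) ⊗ (((y ∧ y) ∧ (x → y)) ∧ z)) → z) = 1 − 1.00 = 0.00
~x → ~(((x ∧ z) ⊗ (((y ∧ y) ∧ (x → y)) ∧ z)) → z) = min(1, 1 − 0.63 + 0.00) = min(1, 0.37) = 0.37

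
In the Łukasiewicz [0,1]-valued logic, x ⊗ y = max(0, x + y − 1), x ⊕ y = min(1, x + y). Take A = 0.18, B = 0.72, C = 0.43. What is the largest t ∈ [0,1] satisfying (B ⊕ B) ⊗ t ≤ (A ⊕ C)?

0.61

B ⊕ B = min(1, 0.72 + 0.72) = min(1, 1.44) = 1.00
So the left factor is B ⊕ B = 1.00.
A ⊕ C = min(1, 0.18 + 0.43) = min(1, 0.61) = 0.61
So the right-hand bound is A ⊕ C = 0.61.
The residuum of the Łukasiewicz t-norm gives the supremum: min(1, 1 − 1.00 + 0.61).
1 − 1.00 + 0.61 = 0.61, so t = min(1, 0.61) = 0.61.
Check: 1.00 ⊗ 0.61 = max(0, 0.61) = 0.61 ≤ 0.61.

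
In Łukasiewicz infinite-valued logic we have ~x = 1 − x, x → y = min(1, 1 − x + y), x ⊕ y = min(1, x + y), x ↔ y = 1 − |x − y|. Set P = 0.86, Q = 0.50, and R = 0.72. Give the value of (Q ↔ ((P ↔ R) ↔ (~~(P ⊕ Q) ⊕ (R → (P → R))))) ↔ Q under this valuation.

P ↔ R = 1 − |0.86 − 0.72| = 1 − 0.14 = 0.86
P ⊕ Q = min(1, 0.86 + 0.50) = min(1, 1.36) = 1.00
~(P ⊕ Q) = 1 − 1.00 = 0.00
~~(P ⊕ Q) = 1 − 0.00 = 1.00
P → R = min(1, 1 − 0.86 + 0.72) = min(1, 0.86) = 0.86
R → (P → R) = min(1, 1 − 0.72 + 0.86) = min(1, 1.14) = 1.00
~~(P ⊕ Q) ⊕ (R → (P → R)) = min(1, 1.00 + 1.00) = min(1, 2.00) = 1.00
(P ↔ R) ↔ (~~(P ⊕ Q) ⊕ (R → (P → R))) = 1 − |0.86 − 1.00| = 1 − 0.14 = 0.86
Q ↔ ((P ↔ R) ↔ (~~(P ⊕ Q) ⊕ (R → (P → R)))) = 1 − |0.50 − 0.86| = 1 − 0.36 = 0.64
(Q ↔ ((P ↔ R) ↔ (~~(P ⊕ Q) ⊕ (R → (P → R))))) ↔ Q = 1 − |0.64 − 0.50| = 1 − 0.14 = 0.86

0.86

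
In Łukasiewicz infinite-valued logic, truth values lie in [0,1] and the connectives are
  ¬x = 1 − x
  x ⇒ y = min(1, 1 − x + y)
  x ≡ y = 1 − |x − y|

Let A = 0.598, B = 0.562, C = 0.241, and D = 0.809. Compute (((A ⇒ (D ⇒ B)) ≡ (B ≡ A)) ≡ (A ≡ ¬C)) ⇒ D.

0.934

D ⇒ B = min(1, 1 − 0.809 + 0.562) = min(1, 0.753) = 0.753
A ⇒ (D ⇒ B) = min(1, 1 − 0.598 + 0.753) = min(1, 1.155) = 1.000
B ≡ A = 1 − |0.562 − 0.598| = 1 − 0.036 = 0.964
(A ⇒ (D ⇒ B)) ≡ (B ≡ A) = 1 − |1.000 − 0.964| = 1 − 0.036 = 0.964
¬C = 1 − 0.241 = 0.759
A ≡ ¬C = 1 − |0.598 − 0.759| = 1 − 0.161 = 0.839
((A ⇒ (D ⇒ B)) ≡ (B ≡ A)) ≡ (A ≡ ¬C) = 1 − |0.964 − 0.839| = 1 − 0.125 = 0.875
(((A ⇒ (D ⇒ B)) ≡ (B ≡ A)) ≡ (A ≡ ¬C)) ⇒ D = min(1, 1 − 0.875 + 0.809) = min(1, 0.934) = 0.934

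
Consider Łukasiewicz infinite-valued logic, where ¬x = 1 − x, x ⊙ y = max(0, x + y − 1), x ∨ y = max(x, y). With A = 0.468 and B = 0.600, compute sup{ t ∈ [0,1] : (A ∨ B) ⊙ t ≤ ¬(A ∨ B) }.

A ∨ B = max(0.468, 0.600) = 0.600
So the left factor is A ∨ B = 0.600.
¬(A ∨ B) = 1 − 0.600 = 0.400
So the right-hand bound is ¬(A ∨ B) = 0.400.
The residuum of the Łukasiewicz t-norm gives the supremum: min(1, 1 − 0.600 + 0.400).
1 − 0.600 + 0.400 = 0.800, so t = min(1, 0.800) = 0.800.
Check: 0.600 ⊙ 0.800 = max(0, 0.400) = 0.400 ≤ 0.400.

0.800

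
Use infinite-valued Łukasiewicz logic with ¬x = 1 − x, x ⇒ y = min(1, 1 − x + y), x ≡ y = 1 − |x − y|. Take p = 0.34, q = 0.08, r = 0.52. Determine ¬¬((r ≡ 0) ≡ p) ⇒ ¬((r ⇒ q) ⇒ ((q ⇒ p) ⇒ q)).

r ≡ 0 = 1 − |0.52 − 0.00| = 1 − 0.52 = 0.48
(r ≡ 0) ≡ p = 1 − |0.48 − 0.34| = 1 − 0.14 = 0.86
¬((r ≡ 0) ≡ p) = 1 − 0.86 = 0.14
¬¬((r ≡ 0) ≡ p) = 1 − 0.14 = 0.86
r ⇒ q = min(1, 1 − 0.52 + 0.08) = min(1, 0.56) = 0.56
q ⇒ p = min(1, 1 − 0.08 + 0.34) = min(1, 1.26) = 1.00
(q ⇒ p) ⇒ q = min(1, 1 − 1.00 + 0.08) = min(1, 0.08) = 0.08
(r ⇒ q) ⇒ ((q ⇒ p) ⇒ q) = min(1, 1 − 0.56 + 0.08) = min(1, 0.52) = 0.52
¬((r ⇒ q) ⇒ ((q ⇒ p) ⇒ q)) = 1 − 0.52 = 0.48
¬¬((r ≡ 0) ≡ p) ⇒ ¬((r ⇒ q) ⇒ ((q ⇒ p) ⇒ q)) = min(1, 1 − 0.86 + 0.48) = min(1, 0.62) = 0.62

0.62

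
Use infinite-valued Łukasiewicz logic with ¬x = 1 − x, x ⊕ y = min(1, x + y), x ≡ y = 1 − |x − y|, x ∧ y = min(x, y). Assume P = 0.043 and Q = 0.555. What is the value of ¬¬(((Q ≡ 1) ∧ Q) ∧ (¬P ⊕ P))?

Q ≡ 1 = 1 − |0.555 − 1.000| = 1 − 0.445 = 0.555
(Q ≡ 1) ∧ Q = min(0.555, 0.555) = 0.555
¬P = 1 − 0.043 = 0.957
¬P ⊕ P = min(1, 0.957 + 0.043) = min(1, 1.000) = 1.000
((Q ≡ 1) ∧ Q) ∧ (¬P ⊕ P) = min(0.555, 1.000) = 0.555
¬(((Q ≡ 1) ∧ Q) ∧ (¬P ⊕ P)) = 1 − 0.555 = 0.445
¬¬(((Q ≡ 1) ∧ Q) ∧ (¬P ⊕ P)) = 1 − 0.445 = 0.555

0.555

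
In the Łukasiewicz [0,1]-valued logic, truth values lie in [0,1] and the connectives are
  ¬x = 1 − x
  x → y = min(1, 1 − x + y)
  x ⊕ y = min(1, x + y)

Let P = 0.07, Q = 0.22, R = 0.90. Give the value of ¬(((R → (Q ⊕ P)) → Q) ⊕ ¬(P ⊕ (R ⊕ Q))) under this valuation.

0.17

Q ⊕ P = min(1, 0.22 + 0.07) = min(1, 0.29) = 0.29
R → (Q ⊕ P) = min(1, 1 − 0.90 + 0.29) = min(1, 0.39) = 0.39
(R → (Q ⊕ P)) → Q = min(1, 1 − 0.39 + 0.22) = min(1, 0.83) = 0.83
R ⊕ Q = min(1, 0.90 + 0.22) = min(1, 1.12) = 1.00
P ⊕ (R ⊕ Q) = min(1, 0.07 + 1.00) = min(1, 1.07) = 1.00
¬(P ⊕ (R ⊕ Q)) = 1 − 1.00 = 0.00
((R → (Q ⊕ P)) → Q) ⊕ ¬(P ⊕ (R ⊕ Q)) = min(1, 0.83 + 0.00) = min(1, 0.83) = 0.83
¬(((R → (Q ⊕ P)) → Q) ⊕ ¬(P ⊕ (R ⊕ Q))) = 1 − 0.83 = 0.17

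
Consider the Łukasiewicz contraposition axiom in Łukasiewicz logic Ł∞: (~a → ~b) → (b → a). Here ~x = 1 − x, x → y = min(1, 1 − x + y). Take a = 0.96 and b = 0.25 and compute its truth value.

1.00

~a = 1 − 0.96 = 0.04
~b = 1 − 0.25 = 0.75
~a → ~b = min(1, 1 − 0.04 + 0.75) = min(1, 1.71) = 1.00
b → a = min(1, 1 − 0.25 + 0.96) = min(1, 1.71) = 1.00
(~a → ~b) → (b → a) = min(1, 1 − 1.00 + 1.00) = min(1, 1.00) = 1.00
(As expected: an axiom of Ł∞, always 1.)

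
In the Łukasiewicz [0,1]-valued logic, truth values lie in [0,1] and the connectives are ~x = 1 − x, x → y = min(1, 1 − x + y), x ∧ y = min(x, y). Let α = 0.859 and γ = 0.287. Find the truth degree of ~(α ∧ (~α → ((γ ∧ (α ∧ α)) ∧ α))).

~α = 1 − 0.859 = 0.141
α ∧ α = min(0.859, 0.859) = 0.859
γ ∧ (α ∧ α) = min(0.287, 0.859) = 0.287
(γ ∧ (α ∧ α)) ∧ α = min(0.287, 0.859) = 0.287
~α → ((γ ∧ (α ∧ α)) ∧ α) = min(1, 1 − 0.141 + 0.287) = min(1, 1.146) = 1.000
α ∧ (~α → ((γ ∧ (α ∧ α)) ∧ α)) = min(0.859, 1.000) = 0.859
~(α ∧ (~α → ((γ ∧ (α ∧ α)) ∧ α))) = 1 − 0.859 = 0.141

0.141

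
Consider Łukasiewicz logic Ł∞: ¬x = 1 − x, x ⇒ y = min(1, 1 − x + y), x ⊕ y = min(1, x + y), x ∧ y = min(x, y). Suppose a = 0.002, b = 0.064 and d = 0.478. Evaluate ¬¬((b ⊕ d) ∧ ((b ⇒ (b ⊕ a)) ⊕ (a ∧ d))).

b ⊕ d = min(1, 0.064 + 0.478) = min(1, 0.542) = 0.542
b ⊕ a = min(1, 0.064 + 0.002) = min(1, 0.066) = 0.066
b ⇒ (b ⊕ a) = min(1, 1 − 0.064 + 0.066) = min(1, 1.002) = 1.000
a ∧ d = min(0.002, 0.478) = 0.002
(b ⇒ (b ⊕ a)) ⊕ (a ∧ d) = min(1, 1.000 + 0.002) = min(1, 1.002) = 1.000
(b ⊕ d) ∧ ((b ⇒ (b ⊕ a)) ⊕ (a ∧ d)) = min(0.542, 1.000) = 0.542
¬((b ⊕ d) ∧ ((b ⇒ (b ⊕ a)) ⊕ (a ∧ d))) = 1 − 0.542 = 0.458
¬¬((b ⊕ d) ∧ ((b ⇒ (b ⊕ a)) ⊕ (a ∧ d))) = 1 − 0.458 = 0.542

0.542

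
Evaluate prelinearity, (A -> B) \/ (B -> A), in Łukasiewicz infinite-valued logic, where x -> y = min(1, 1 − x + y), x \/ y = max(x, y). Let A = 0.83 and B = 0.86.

A -> B = min(1, 1 − 0.83 + 0.86) = min(1, 1.03) = 1.00
B -> A = min(1, 1 − 0.86 + 0.83) = min(1, 0.97) = 0.97
(A -> B) \/ (B -> A) = max(1.00, 0.97) = 1.00
(As expected: a Ł∞-tautology — holds in every MV-chain.)

1.00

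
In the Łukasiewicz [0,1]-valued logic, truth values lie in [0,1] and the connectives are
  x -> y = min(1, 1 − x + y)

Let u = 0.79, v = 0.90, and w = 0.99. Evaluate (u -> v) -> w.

u -> v = min(1, 1 − 0.79 + 0.90) = min(1, 1.11) = 1.00
(u -> v) -> w = min(1, 1 − 1.00 + 0.99) = min(1, 0.99) = 0.99

0.99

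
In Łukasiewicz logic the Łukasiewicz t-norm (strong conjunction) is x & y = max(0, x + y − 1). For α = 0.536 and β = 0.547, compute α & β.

0.083

α & β = max(0, 0.536 + 0.547 − 1) = max(0, 0.083) = 0.083
For comparison, the Gödel (minimum) t-norm min(x, y) would give 0.536.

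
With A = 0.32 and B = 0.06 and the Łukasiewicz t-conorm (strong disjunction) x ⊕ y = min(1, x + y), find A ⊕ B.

0.38

A ⊕ B = min(1, 0.32 + 0.06) = min(1, 0.38) = 0.38
For comparison, the Gödel t-conorm max(x, y) would give 0.32.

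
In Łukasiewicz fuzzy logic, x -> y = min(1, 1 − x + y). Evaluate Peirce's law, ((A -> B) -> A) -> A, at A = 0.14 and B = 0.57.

1.00

A -> B = min(1, 1 − 0.14 + 0.57) = min(1, 1.43) = 1.00
(A -> B) -> A = min(1, 1 − 1.00 + 0.14) = min(1, 0.14) = 0.14
((A -> B) -> A) -> A = min(1, 1 − 0.14 + 0.14) = min(1, 1.00) = 1.00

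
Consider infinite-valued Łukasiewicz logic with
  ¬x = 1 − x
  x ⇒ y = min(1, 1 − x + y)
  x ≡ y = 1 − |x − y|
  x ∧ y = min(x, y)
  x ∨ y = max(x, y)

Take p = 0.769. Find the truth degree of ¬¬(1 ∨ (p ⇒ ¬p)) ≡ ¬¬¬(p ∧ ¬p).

¬p = 1 − 0.769 = 0.231
p ⇒ ¬p = min(1, 1 − 0.769 + 0.231) = min(1, 0.462) = 0.462
1 ∨ (p ⇒ ¬p) = max(1.000, 0.462) = 1.000
¬(1 ∨ (p ⇒ ¬p)) = 1 − 1.000 = 0.000
¬¬(1 ∨ (p ⇒ ¬p)) = 1 − 0.000 = 1.000
p ∧ ¬p = min(0.769, 0.231) = 0.231
¬(p ∧ ¬p) = 1 − 0.231 = 0.769
¬¬(p ∧ ¬p) = 1 − 0.769 = 0.231
¬¬¬(p ∧ ¬p) = 1 − 0.231 = 0.769
¬¬(1 ∨ (p ⇒ ¬p)) ≡ ¬¬¬(p ∧ ¬p) = 1 − |1.000 − 0.769| = 1 − 0.231 = 0.769

0.769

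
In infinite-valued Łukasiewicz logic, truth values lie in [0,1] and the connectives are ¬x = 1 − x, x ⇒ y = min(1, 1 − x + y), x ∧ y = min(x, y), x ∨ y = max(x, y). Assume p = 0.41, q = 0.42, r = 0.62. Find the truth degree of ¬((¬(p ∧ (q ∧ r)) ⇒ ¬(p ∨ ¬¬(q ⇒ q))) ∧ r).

q ∧ r = min(0.42, 0.62) = 0.42
p ∧ (q ∧ r) = min(0.41, 0.42) = 0.41
¬(p ∧ (q ∧ r)) = 1 − 0.41 = 0.59
q ⇒ q = min(1, 1 − 0.42 + 0.42) = min(1, 1.00) = 1.00
¬(q ⇒ q) = 1 − 1.00 = 0.00
¬¬(q ⇒ q) = 1 − 0.00 = 1.00
p ∨ ¬¬(q ⇒ q) = max(0.41, 1.00) = 1.00
¬(p ∨ ¬¬(q ⇒ q)) = 1 − 1.00 = 0.00
¬(p ∧ (q ∧ r)) ⇒ ¬(p ∨ ¬¬(q ⇒ q)) = min(1, 1 − 0.59 + 0.00) = min(1, 0.41) = 0.41
(¬(p ∧ (q ∧ r)) ⇒ ¬(p ∨ ¬¬(q ⇒ q))) ∧ r = min(0.41, 0.62) = 0.41
¬((¬(p ∧ (q ∧ r)) ⇒ ¬(p ∨ ¬¬(q ⇒ q))) ∧ r) = 1 − 0.41 = 0.59

0.59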